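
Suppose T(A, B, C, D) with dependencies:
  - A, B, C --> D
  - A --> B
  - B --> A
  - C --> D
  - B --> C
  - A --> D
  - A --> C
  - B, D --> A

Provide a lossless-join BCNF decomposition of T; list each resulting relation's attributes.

{A, B, C}; {C, D}

Candidate keys of the original relation: {A}, {B}.
Within {A, B, C, D}: {C}⁺ ∩ {A, B, C, D} = {C, D}, not the whole set, so C --> D violates BCNF; decompose into {C, D} and {A, B, C}.
{C, D}: every determinant is a superkey — BCNF.
{A, B, C}: every determinant is a superkey — BCNF.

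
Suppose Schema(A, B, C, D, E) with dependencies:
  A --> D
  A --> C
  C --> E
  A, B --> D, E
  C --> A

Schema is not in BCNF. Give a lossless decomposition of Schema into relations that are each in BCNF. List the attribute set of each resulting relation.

Candidate keys of the original relation: {A, B}, {B, C}.
In {A, B, C, D, E}, {A} is not a superkey ({A}⁺ restricted to this set is {A, C, D, E}), so split on A --> C, D, E into {A, C, D, E} and {A, B}.
{A, C, D, E}: every determinant is a superkey — BCNF.
{A, B}: every determinant is a superkey — BCNF.

{A, B}; {A, C, D, E}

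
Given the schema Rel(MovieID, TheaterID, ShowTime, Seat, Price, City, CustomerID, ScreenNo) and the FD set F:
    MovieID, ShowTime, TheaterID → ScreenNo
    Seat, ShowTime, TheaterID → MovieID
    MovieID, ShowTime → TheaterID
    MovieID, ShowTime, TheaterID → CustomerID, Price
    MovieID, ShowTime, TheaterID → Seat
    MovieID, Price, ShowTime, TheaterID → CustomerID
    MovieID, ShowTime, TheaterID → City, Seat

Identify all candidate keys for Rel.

{MovieID, ShowTime}, {Seat, ShowTime, TheaterID}

{ShowTime} never appears on the right of any FD, so every key must include it.
{MovieID, ShowTime}⁺ = {City, CustomerID, MovieID, Price, ScreenNo, Seat, ShowTime, TheaterID} — all of the relation — so {MovieID, ShowTime} is a candidate key.
{Seat, ShowTime, TheaterID}⁺ = {City, CustomerID, MovieID, Price, ScreenNo, Seat, ShowTime, TheaterID} — all of the relation — so {Seat, ShowTime, TheaterID} is a candidate key.
No proper subset of any of these is a key, and no other minimal superkey exists.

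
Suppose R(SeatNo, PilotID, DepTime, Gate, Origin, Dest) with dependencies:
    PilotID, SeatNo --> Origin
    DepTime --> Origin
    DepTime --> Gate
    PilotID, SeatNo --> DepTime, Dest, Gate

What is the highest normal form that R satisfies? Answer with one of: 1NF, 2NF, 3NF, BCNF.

Candidate key: {PilotID, SeatNo}. Prime attributes: {PilotID, SeatNo}.
DepTime --> Origin: {DepTime}⁺ = {DepTime, Gate, Origin}, which is not all of the attributes, so the left side is not a superkey — BCNF is violated.
DepTime --> Origin determines the non-prime attribute {Origin} from a non-superkey — 3NF is violated.
No proper subset of a key has a non-prime attribute in its closure, so there is no partial dependency; 2NF holds.

2NF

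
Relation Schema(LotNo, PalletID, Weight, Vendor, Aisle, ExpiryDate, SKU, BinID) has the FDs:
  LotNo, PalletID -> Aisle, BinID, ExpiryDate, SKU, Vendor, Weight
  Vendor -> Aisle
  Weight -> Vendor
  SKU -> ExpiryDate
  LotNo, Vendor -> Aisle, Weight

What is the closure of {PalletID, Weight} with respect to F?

{Aisle, PalletID, Vendor, Weight}

Start with {PalletID, Weight}.
Weight -> Vendor applies; add {Vendor} → now {PalletID, Vendor, Weight}.
Vendor -> Aisle applies; add {Aisle} → now {Aisle, PalletID, Vendor, Weight}.
No further FD applies.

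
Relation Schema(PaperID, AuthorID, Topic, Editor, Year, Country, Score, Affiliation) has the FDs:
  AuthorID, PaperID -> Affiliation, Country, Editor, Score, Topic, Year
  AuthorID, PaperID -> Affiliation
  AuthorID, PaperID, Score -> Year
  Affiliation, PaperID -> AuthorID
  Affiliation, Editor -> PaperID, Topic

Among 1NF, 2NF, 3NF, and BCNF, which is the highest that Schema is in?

BCNF

Candidate keys: {Affiliation, Editor}, {Affiliation, PaperID}, {AuthorID, PaperID}. Prime attributes: {Affiliation, AuthorID, Editor, PaperID}.
Every FD has a superkey on the left, so the relation is in BCNF.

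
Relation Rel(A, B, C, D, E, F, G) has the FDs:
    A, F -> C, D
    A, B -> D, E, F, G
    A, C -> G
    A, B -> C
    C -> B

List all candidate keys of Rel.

{A, B}, {A, C}, {A, F}

No FD produces {A}, so it must be in every candidate key.
{A, B} is a candidate key since {A, B}⁺ = {A, B, C, D, E, F, G} covers every attribute.
{A, C} is a candidate key since {A, C}⁺ = {A, B, C, D, E, F, G} covers every attribute.
{A, F} is a candidate key since {A, F}⁺ = {A, B, C, D, E, F, G} covers every attribute.
No proper subset of any of these is a key, and no other minimal superkey exists.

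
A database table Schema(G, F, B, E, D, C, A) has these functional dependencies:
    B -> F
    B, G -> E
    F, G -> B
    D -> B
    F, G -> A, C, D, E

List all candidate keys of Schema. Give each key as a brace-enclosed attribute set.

{B, G}, {D, G}, {F, G}

Attributes never on any right-hand side: {G} — every candidate key must contain it.
{B, G} is a candidate key since {B, G}⁺ = {A, B, C, D, E, F, G} covers every attribute.
{D, G} is a candidate key since {D, G}⁺ = {A, B, C, D, E, F, G} covers every attribute.
{F, G} is a candidate key since {F, G}⁺ = {A, B, C, D, E, F, G} covers every attribute.
These are minimal and exhaustive — every other superkey contains one of them.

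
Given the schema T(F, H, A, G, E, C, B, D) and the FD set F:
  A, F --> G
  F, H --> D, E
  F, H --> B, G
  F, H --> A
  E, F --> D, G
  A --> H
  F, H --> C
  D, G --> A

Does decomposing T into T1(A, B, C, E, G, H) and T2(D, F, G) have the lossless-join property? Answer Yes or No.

No

Common attributes: {G}; their closure is {G}.
Neither T1 nor T2 is contained in that closure, so the decomposition is lossy.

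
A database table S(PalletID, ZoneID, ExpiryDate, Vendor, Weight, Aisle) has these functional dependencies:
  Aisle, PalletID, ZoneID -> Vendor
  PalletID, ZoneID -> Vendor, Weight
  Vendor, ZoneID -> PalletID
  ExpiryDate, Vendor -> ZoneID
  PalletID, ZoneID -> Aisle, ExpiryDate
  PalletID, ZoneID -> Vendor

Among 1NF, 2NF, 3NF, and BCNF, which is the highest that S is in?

BCNF

Candidate keys: {ExpiryDate, Vendor}, {PalletID, ZoneID}, {Vendor, ZoneID}. Prime attributes: {ExpiryDate, PalletID, Vendor, ZoneID}.
Each dependency's left side is a superkey — BCNF holds.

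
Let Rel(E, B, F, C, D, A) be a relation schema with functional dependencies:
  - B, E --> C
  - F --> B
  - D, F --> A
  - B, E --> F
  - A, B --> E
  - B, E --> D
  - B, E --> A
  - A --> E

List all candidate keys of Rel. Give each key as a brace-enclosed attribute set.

{A, B}, {A, F}, {B, E}, {D, F}, {E, F}

Closure of {A, B} is {A, B, C, D, E, F}, the whole schema; {A, B} is a candidate key.
Closure of {A, F} is {A, B, C, D, E, F}, the whole schema; {A, F} is a candidate key.
Closure of {B, E} is {A, B, C, D, E, F}, the whole schema; {B, E} is a candidate key.
Closure of {D, F} is {A, B, C, D, E, F}, the whole schema; {D, F} is a candidate key.
Closure of {E, F} is {A, B, C, D, E, F}, the whole schema; {E, F} is a candidate key.
No proper subset of any of these is a key, and no other minimal superkey exists.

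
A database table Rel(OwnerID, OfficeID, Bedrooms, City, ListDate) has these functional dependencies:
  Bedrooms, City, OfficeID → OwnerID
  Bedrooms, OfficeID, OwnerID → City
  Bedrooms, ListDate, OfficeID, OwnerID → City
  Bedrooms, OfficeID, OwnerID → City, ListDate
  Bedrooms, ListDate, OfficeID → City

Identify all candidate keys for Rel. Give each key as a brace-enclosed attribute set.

{Bedrooms, OfficeID} never appear on the right of any FD, so every key must include all of them.
Closure of {Bedrooms, City, OfficeID} is {Bedrooms, City, ListDate, OfficeID, OwnerID}, the whole schema; {Bedrooms, City, OfficeID} is a candidate key.
Closure of {Bedrooms, ListDate, OfficeID} is {Bedrooms, City, ListDate, OfficeID, OwnerID}, the whole schema; {Bedrooms, ListDate, OfficeID} is a candidate key.
Closure of {Bedrooms, OfficeID, OwnerID} is {Bedrooms, City, ListDate, OfficeID, OwnerID}, the whole schema; {Bedrooms, OfficeID, OwnerID} is a candidate key.
These are minimal and exhaustive — every other superkey contains one of them.

{Bedrooms, City, OfficeID}, {Bedrooms, ListDate, OfficeID}, {Bedrooms, OfficeID, OwnerID}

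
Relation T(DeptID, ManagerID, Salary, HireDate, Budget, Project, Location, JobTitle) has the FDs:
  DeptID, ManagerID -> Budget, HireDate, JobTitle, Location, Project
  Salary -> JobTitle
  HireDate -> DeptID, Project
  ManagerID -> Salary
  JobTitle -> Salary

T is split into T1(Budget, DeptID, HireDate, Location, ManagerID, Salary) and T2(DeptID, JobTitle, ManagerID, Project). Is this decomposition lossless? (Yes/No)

T1 ∩ T2 = {DeptID, ManagerID}; its closure under F is {Budget, DeptID, HireDate, JobTitle, Location, ManagerID, Project, Salary}.
T1 is contained in that closure, so T1 ∩ T2 -> T1 holds and the join is lossless.

Yes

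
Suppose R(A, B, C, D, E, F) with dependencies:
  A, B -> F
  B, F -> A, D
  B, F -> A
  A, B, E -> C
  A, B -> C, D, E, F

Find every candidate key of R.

{A, B}, {B, F}

No FD produces {B}, so it must be in every candidate key.
{A, B} is a candidate key since {A, B}⁺ = {A, B, C, D, E, F} covers every attribute.
{B, F} is a candidate key since {B, F}⁺ = {A, B, C, D, E, F} covers every attribute.
No proper subset of any of these is a key, and no other minimal superkey exists.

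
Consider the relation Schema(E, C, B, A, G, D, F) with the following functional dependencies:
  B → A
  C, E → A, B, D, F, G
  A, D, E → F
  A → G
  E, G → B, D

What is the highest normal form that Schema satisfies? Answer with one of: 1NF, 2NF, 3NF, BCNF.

2NF

Candidate key: {C, E}. Prime attributes: {C, E}.
B → A: {B}⁺ = {A, B, G}, which is not all of the attributes, so the left side is not a superkey — BCNF is violated.
B → A has non-prime {A} on the right and a non-superkey on the left, so 3NF fails.
Checking every proper subset of each key, none determines a non-prime attribute — 2NF is satisfied.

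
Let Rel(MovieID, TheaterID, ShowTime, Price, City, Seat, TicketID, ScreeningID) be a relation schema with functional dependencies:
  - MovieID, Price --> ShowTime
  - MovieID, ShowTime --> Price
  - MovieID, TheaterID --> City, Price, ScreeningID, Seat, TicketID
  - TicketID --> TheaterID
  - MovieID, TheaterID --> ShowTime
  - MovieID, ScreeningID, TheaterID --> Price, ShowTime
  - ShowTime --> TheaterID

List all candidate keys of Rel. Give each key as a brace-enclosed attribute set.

Attributes never on any right-hand side: {MovieID} — every candidate key must contain it.
Closure of {MovieID, Price} is {City, MovieID, Price, ScreeningID, Seat, ShowTime, TheaterID, TicketID}, the whole schema; {MovieID, Price} is a candidate key.
Closure of {MovieID, ShowTime} is {City, MovieID, Price, ScreeningID, Seat, ShowTime, TheaterID, TicketID}, the whole schema; {MovieID, ShowTime} is a candidate key.
Closure of {MovieID, TheaterID} is {City, MovieID, Price, ScreeningID, Seat, ShowTime, TheaterID, TicketID}, the whole schema; {MovieID, TheaterID} is a candidate key.
Closure of {MovieID, TicketID} is {City, MovieID, Price, ScreeningID, Seat, ShowTime, TheaterID, TicketID}, the whole schema; {MovieID, TicketID} is a candidate key.
Any other superkey properly contains one of these, so there are no further candidate keys.

{MovieID, Price}, {MovieID, ShowTime}, {MovieID, TheaterID}, {MovieID, TicketID}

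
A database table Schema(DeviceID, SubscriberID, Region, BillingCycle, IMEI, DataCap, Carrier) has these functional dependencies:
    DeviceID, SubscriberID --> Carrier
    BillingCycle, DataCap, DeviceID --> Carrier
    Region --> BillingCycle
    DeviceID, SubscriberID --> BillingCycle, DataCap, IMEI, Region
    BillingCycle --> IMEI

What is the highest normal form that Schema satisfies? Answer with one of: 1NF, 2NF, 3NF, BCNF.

2NF

Candidate key: {DeviceID, SubscriberID}. Prime attributes: {DeviceID, SubscriberID}.
For BillingCycle, DataCap, DeviceID --> Carrier we have {BillingCycle, DataCap, DeviceID}⁺ = {BillingCycle, Carrier, DataCap, DeviceID, IMEI}; {BillingCycle, DataCap, DeviceID} is not a superkey, so BCNF fails.
BillingCycle, DataCap, DeviceID --> Carrier determines the non-prime attribute {Carrier} from a non-superkey — 3NF is violated.
Checking every proper subset of each key, none determines a non-prime attribute — 2NF is satisfied.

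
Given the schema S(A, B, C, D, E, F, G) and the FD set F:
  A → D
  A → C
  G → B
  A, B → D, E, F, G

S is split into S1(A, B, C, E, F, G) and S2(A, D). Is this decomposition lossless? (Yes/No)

Yes

The shared attributes are {A} and {A}⁺ = {A, C, D}.
This includes all of S2, so the common attributes are a superkey of S2 — the join is lossless.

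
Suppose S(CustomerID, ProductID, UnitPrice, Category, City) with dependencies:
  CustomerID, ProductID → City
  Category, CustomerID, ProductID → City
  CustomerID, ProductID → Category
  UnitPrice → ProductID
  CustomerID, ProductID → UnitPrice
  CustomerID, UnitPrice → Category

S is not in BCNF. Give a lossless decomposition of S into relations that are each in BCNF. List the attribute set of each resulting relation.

{Category, City, CustomerID, UnitPrice}; {ProductID, UnitPrice}

Candidate keys of the original relation: {CustomerID, ProductID}, {CustomerID, UnitPrice}.
{Category, City, CustomerID, ProductID, UnitPrice}: {UnitPrice} determines {ProductID, UnitPrice} here but is not a superkey — split on UnitPrice → ProductID, giving {ProductID, UnitPrice} and {Category, City, CustomerID, UnitPrice}.
{ProductID, UnitPrice}: every determinant is a superkey — BCNF.
{Category, City, CustomerID, UnitPrice}: every determinant is a superkey — BCNF.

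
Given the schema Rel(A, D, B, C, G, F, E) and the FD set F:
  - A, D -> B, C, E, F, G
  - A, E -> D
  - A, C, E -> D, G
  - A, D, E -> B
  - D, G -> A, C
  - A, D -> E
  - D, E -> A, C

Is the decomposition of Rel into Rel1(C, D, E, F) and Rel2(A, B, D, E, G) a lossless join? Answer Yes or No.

Yes

Common attributes: {D, E}; their closure is {A, B, C, D, E, F, G}.
Since Rel1 ⊆ {A, B, C, D, E, F, G}, the intersection is a superkey of Rel1; the decomposition is lossless.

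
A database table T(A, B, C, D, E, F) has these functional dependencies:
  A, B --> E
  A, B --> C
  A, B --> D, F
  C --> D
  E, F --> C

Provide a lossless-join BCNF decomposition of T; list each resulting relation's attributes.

Candidate key of the original relation: {A, B}.
In {A, B, C, D, E, F}, {C} is not a superkey ({C}⁺ restricted to this set is {C, D}), so split on C --> D into {C, D} and {A, B, C, E, F}.
{C, D} is in BCNF.
In {A, B, C, E, F}, {E, F} is not a superkey ({E, F}⁺ restricted to this set is {C, E, F}), so split on E, F --> C into {C, E, F} and {A, B, E, F}.
{C, E, F} is in BCNF.
{A, B, E, F} is in BCNF.

{A, B, E, F}; {C, D}; {C, E, F}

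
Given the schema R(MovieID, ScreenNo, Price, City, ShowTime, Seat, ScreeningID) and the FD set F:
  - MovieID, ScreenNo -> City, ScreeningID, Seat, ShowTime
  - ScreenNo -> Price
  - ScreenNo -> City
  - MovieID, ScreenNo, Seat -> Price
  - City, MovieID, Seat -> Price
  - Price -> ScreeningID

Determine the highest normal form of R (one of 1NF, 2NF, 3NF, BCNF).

1NF

Candidate key: {MovieID, ScreenNo}. Prime attributes: {MovieID, ScreenNo}.
ScreenNo -> Price breaks BCNF: {ScreenNo}⁺ = {City, Price, ScreenNo, ScreeningID}, so {ScreenNo} is not a superkey.
ScreenNo -> Price has non-prime {Price} on the right and a non-superkey on the left, so 3NF fails.
{ScreenNo} is a proper subset of the key {MovieID, ScreenNo}, and {ScreenNo}⁺ contains the non-prime attributes {City, Price, ScreeningID} — a partial dependency, so 2NF is violated.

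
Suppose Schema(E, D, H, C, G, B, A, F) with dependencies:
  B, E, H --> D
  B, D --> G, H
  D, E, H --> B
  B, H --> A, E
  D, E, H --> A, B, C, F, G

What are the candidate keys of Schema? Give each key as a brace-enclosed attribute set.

{B, D}, {B, H}, {D, E, H}

{B, D} is a candidate key since {B, D}⁺ = {A, B, C, D, E, F, G, H} covers every attribute.
{B, H} is a candidate key since {B, H}⁺ = {A, B, C, D, E, F, G, H} covers every attribute.
{D, E, H} is a candidate key since {D, E, H}⁺ = {A, B, C, D, E, F, G, H} covers every attribute.
These are minimal and exhaustive — every other superkey contains one of them.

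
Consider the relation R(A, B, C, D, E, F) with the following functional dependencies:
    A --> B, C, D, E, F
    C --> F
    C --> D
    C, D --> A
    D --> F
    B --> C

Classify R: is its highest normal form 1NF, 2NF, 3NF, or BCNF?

2NF

Candidate keys: {A}, {B}, {C}. Prime attributes: {A, B, C}.
For D --> F we have {D}⁺ = {D, F}; {D} is not a superkey, so BCNF fails.
D --> F has non-prime {F} on the right and a non-superkey on the left, so 3NF fails.
All keys have size 1, which rules out partial dependencies — 2NF is satisfied.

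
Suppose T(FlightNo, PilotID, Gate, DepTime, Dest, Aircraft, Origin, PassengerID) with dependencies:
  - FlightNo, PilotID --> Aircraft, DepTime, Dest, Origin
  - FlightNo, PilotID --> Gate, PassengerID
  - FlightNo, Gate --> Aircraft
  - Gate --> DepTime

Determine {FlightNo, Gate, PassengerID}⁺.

{Aircraft, DepTime, FlightNo, Gate, PassengerID}

Start with {FlightNo, Gate, PassengerID}.
FlightNo, Gate --> Aircraft applies; add {Aircraft} → now {Aircraft, FlightNo, Gate, PassengerID}.
Gate --> DepTime applies; add {DepTime} → now {Aircraft, DepTime, FlightNo, Gate, PassengerID}.
No further FD applies.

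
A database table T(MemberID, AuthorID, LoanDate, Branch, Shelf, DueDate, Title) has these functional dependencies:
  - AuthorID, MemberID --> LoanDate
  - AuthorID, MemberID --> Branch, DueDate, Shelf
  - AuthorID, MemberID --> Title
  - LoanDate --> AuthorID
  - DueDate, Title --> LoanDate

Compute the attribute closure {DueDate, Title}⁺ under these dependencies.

{AuthorID, DueDate, LoanDate, Title}

Start with {DueDate, Title}.
DueDate, Title --> LoanDate applies; add {LoanDate} → now {DueDate, LoanDate, Title}.
LoanDate --> AuthorID applies; add {AuthorID} → now {AuthorID, DueDate, LoanDate, Title}.
No further FD applies.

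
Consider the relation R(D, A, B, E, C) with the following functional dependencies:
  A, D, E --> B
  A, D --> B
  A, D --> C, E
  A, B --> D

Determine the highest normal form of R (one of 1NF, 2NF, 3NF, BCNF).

Candidate keys: {A, B}, {A, D}. Prime attributes: {A, B, D}.
The left-hand side of every FD is a superkey, so BCNF is satisfied.

BCNF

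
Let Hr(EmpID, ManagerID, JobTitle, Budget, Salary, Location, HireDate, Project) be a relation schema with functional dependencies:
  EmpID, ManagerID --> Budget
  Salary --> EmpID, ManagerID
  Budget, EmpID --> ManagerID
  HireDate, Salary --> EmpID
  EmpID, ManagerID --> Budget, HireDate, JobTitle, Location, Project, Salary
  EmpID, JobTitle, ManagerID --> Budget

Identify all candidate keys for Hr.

{Budget, EmpID}, {EmpID, ManagerID}, {Salary}

{Salary} is a candidate key since {Salary}⁺ = {Budget, EmpID, HireDate, JobTitle, Location, ManagerID, Project, Salary} covers every attribute.
{Budget, EmpID} is a candidate key since {Budget, EmpID}⁺ = {Budget, EmpID, HireDate, JobTitle, Location, ManagerID, Project, Salary} covers every attribute.
{EmpID, ManagerID} is a candidate key since {EmpID, ManagerID}⁺ = {Budget, EmpID, HireDate, JobTitle, Location, ManagerID, Project, Salary} covers every attribute.
No proper subset of any of these is a key, and no other minimal superkey exists.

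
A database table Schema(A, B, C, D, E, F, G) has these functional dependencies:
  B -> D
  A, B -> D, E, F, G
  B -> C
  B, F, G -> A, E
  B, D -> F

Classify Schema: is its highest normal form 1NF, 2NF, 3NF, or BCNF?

1NF

Candidate keys: {A, B}, {B, G}. Prime attributes: {A, B, G}.
B -> D breaks BCNF: {B}⁺ = {B, C, D, F}, so {B} is not a superkey.
B -> D determines the non-prime attribute {D} from a non-superkey — 3NF is violated.
{B} is a proper subset of the key {A, B}, and {B}⁺ contains the non-prime attributes {C, D, F} — a partial dependency, so 2NF is violated.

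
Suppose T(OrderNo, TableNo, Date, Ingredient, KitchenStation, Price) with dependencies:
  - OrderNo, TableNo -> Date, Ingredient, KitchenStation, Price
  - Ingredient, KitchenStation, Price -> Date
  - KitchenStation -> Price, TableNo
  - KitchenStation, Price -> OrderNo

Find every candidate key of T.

Closure of {KitchenStation} is {Date, Ingredient, KitchenStation, OrderNo, Price, TableNo}, the whole schema; {KitchenStation} is a candidate key.
Closure of {OrderNo, TableNo} is {Date, Ingredient, KitchenStation, OrderNo, Price, TableNo}, the whole schema; {OrderNo, TableNo} is a candidate key.
These are minimal and exhaustive — every other superkey contains one of them.

{KitchenStation}, {OrderNo, TableNo}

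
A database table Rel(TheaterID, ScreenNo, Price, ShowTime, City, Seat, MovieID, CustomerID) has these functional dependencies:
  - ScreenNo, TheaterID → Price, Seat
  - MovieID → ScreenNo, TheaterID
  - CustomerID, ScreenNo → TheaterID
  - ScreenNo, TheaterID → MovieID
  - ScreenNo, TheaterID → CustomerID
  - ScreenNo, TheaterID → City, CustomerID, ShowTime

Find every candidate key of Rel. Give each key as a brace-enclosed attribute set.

Closure of {MovieID} is {City, CustomerID, MovieID, Price, ScreenNo, Seat, ShowTime, TheaterID}, the whole schema; {MovieID} is a candidate key.
Closure of {CustomerID, ScreenNo} is {City, CustomerID, MovieID, Price, ScreenNo, Seat, ShowTime, TheaterID}, the whole schema; {CustomerID, ScreenNo} is a candidate key.
Closure of {ScreenNo, TheaterID} is {City, CustomerID, MovieID, Price, ScreenNo, Seat, ShowTime, TheaterID}, the whole schema; {ScreenNo, TheaterID} is a candidate key.
These are minimal and exhaustive — every other superkey contains one of them.

{CustomerID, ScreenNo}, {MovieID}, {ScreenNo, TheaterID}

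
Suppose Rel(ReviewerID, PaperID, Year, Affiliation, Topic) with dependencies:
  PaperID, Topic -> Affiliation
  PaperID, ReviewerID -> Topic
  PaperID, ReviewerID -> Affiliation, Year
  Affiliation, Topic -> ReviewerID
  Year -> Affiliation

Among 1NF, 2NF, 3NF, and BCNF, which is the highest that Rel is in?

Candidate keys: {PaperID, ReviewerID}, {PaperID, Topic}. Prime attributes: {PaperID, ReviewerID, Topic}.
For Affiliation, Topic -> ReviewerID we have {Affiliation, Topic}⁺ = {Affiliation, ReviewerID, Topic}; {Affiliation, Topic} is not a superkey, so BCNF fails.
Because {Affiliation} is non-prime and the left side of Year -> Affiliation is not a superkey, the relation is not in 3NF.
No proper subset of a key has a non-prime attribute in its closure, so there is no partial dependency; 2NF holds.

2NF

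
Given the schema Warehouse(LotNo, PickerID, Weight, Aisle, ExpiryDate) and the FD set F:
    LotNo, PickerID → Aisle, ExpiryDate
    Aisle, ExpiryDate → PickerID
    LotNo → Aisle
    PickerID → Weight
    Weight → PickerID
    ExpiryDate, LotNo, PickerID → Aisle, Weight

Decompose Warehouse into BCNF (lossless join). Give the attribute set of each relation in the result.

Candidate keys of the original relation: {ExpiryDate, LotNo}, {LotNo, PickerID}, {LotNo, Weight}.
In {Aisle, ExpiryDate, LotNo, PickerID, Weight}, {Aisle, ExpiryDate} is not a superkey ({Aisle, ExpiryDate}⁺ restricted to this set is {Aisle, ExpiryDate, PickerID, Weight}), so split on Aisle, ExpiryDate → PickerID, Weight into {Aisle, ExpiryDate, PickerID, Weight} and {Aisle, ExpiryDate, LotNo}.
In {Aisle, ExpiryDate, PickerID, Weight}, {PickerID} is not a superkey ({PickerID}⁺ restricted to this set is {PickerID, Weight}), so split on PickerID → Weight into {PickerID, Weight} and {Aisle, ExpiryDate, PickerID}.
{PickerID, Weight} is in BCNF.
{Aisle, ExpiryDate, PickerID} is in BCNF.
In {Aisle, ExpiryDate, LotNo}, {LotNo} is not a superkey ({LotNo}⁺ restricted to this set is {Aisle, LotNo}), so split on LotNo → Aisle into {Aisle, LotNo} and {ExpiryDate, LotNo}.
{Aisle, LotNo} is in BCNF.
{ExpiryDate, LotNo} is in BCNF.

{Aisle, ExpiryDate, PickerID}; {Aisle, LotNo}; {ExpiryDate, LotNo}; {PickerID, Weight}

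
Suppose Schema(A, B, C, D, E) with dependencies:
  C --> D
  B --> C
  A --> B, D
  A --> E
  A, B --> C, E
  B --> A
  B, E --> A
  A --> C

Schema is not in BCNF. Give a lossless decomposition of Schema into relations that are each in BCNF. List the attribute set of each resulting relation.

{A, B, C, E}; {C, D}

Candidate keys of the original relation: {A}, {B}.
{A, B, C, D, E}: {C} determines {C, D} here but is not a superkey — split on C --> D, giving {C, D} and {A, B, C, E}.
{C, D} is in BCNF.
{A, B, C, E} is in BCNF.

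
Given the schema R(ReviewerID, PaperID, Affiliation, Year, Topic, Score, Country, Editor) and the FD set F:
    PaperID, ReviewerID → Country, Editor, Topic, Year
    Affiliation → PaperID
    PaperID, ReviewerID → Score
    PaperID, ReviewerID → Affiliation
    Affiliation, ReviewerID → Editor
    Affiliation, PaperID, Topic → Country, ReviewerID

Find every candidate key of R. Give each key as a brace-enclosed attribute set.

{Affiliation, ReviewerID} is a candidate key since {Affiliation, ReviewerID}⁺ = {Affiliation, Country, Editor, PaperID, ReviewerID, Score, Topic, Year} covers every attribute.
{Affiliation, Topic} is a candidate key since {Affiliation, Topic}⁺ = {Affiliation, Country, Editor, PaperID, ReviewerID, Score, Topic, Year} covers every attribute.
{PaperID, ReviewerID} is a candidate key since {PaperID, ReviewerID}⁺ = {Affiliation, Country, Editor, PaperID, ReviewerID, Score, Topic, Year} covers every attribute.
Any other superkey properly contains one of these, so there are no further candidate keys.

{Affiliation, ReviewerID}, {Affiliation, Topic}, {PaperID, ReviewerID}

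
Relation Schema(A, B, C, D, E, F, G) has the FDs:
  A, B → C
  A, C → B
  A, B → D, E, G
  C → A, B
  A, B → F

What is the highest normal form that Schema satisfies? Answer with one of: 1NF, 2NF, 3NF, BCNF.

Candidate keys: {A, B}, {C}. Prime attributes: {A, B, C}.
The left-hand side of every FD is a superkey, so BCNF is satisfied.

BCNF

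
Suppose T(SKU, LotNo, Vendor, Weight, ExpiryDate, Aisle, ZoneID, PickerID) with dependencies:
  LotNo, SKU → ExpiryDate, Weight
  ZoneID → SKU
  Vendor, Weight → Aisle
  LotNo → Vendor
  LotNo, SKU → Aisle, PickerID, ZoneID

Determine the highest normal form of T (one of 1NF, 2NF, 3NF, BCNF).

1NF

Candidate keys: {LotNo, SKU}, {LotNo, ZoneID}. Prime attributes: {LotNo, SKU, ZoneID}.
ZoneID → SKU: {ZoneID}⁺ = {SKU, ZoneID}, which is not all of the attributes, so the left side is not a superkey — BCNF is violated.
Vendor, Weight → Aisle determines the non-prime attribute {Aisle} from a non-superkey — 3NF is violated.
{LotNo} is a proper subset of the key {LotNo, SKU}, and {LotNo}⁺ contains the non-prime attribute {Vendor} — a partial dependency, so 2NF is violated.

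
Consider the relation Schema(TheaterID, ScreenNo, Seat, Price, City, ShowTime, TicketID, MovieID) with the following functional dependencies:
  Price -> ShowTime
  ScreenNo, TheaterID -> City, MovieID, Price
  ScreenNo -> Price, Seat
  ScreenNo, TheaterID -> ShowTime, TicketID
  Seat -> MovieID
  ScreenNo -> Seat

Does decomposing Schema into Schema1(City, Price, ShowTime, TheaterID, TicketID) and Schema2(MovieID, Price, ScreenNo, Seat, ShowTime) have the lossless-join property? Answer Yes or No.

Common attributes: {Price, ShowTime}; their closure is {Price, ShowTime}.
Neither Schema1 nor Schema2 is contained in that closure, so the decomposition is lossy.

No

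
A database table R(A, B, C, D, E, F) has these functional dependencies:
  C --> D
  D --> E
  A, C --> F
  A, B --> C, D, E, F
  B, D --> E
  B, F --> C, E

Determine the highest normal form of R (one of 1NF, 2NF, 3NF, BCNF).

2NF

Candidate key: {A, B}. Prime attributes: {A, B}.
For C --> D we have {C}⁺ = {C, D, E}; {C} is not a superkey, so BCNF fails.
C --> D determines the non-prime attribute {D} from a non-superkey — 3NF is violated.
No non-prime attribute depends on a proper subset of any candidate key, so 2NF holds.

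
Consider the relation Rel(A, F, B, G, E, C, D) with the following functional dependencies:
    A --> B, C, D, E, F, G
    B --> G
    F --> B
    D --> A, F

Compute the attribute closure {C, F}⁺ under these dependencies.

Start with {C, F}.
F --> B applies; add {B} → now {B, C, F}.
B --> G applies; add {G} → now {B, C, F, G}.
No further FD applies.

{B, C, F, G}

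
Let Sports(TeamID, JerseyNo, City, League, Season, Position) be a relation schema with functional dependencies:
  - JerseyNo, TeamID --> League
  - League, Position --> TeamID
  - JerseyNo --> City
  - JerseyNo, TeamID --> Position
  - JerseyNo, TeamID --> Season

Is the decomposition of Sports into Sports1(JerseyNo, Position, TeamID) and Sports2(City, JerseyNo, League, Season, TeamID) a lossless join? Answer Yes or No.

Yes

The shared attributes are {JerseyNo, TeamID} and {JerseyNo, TeamID}⁺ = {City, JerseyNo, League, Position, Season, TeamID}.
This includes all of Sports1, so the common attributes are a superkey of Sports1 — the join is lossless.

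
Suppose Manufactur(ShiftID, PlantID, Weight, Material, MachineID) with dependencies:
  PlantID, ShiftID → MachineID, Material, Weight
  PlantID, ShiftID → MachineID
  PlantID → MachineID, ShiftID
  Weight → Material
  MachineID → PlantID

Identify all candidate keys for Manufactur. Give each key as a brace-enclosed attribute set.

{MachineID}, {PlantID}

{MachineID} is a candidate key since {MachineID}⁺ = {MachineID, Material, PlantID, ShiftID, Weight} covers every attribute.
{PlantID} is a candidate key since {PlantID}⁺ = {MachineID, Material, PlantID, ShiftID, Weight} covers every attribute.
Any other superkey properly contains one of these, so there are no further candidate keys.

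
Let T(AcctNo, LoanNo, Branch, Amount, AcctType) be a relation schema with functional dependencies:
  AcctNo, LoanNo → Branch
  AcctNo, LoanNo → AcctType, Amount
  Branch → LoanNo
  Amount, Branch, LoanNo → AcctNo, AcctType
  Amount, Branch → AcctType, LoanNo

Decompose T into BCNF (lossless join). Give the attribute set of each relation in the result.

Candidate keys of the original relation: {AcctNo, Branch}, {AcctNo, LoanNo}, {Amount, Branch}.
In {AcctNo, AcctType, Amount, Branch, LoanNo}, {Branch} is not a superkey ({Branch}⁺ restricted to this set is {Branch, LoanNo}), so split on Branch → LoanNo into {Branch, LoanNo} and {AcctNo, AcctType, Amount, Branch}.
{Branch, LoanNo} is in BCNF.
{AcctNo, AcctType, Amount, Branch} is in BCNF.

{AcctNo, AcctType, Amount, Branch}; {Branch, LoanNo}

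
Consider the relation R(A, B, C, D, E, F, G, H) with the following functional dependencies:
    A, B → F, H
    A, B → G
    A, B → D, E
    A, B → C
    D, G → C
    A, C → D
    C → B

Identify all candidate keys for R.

{A, B}, {A, C}, {A, D, G}

Attributes never on any right-hand side: {A} — every candidate key must contain it.
{A, B} is a candidate key since {A, B}⁺ = {A, B, C, D, E, F, G, H} covers every attribute.
{A, C} is a candidate key since {A, C}⁺ = {A, B, C, D, E, F, G, H} covers every attribute.
{A, D, G} is a candidate key since {A, D, G}⁺ = {A, B, C, D, E, F, G, H} covers every attribute.
Any other superkey properly contains one of these, so there are no further candidate keys.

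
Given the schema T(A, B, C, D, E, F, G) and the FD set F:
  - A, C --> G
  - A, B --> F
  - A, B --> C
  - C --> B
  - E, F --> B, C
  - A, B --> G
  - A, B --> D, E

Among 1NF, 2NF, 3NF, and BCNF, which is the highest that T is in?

Candidate keys: {A, B}, {A, C}, {A, E, F}. Prime attributes: {A, B, C, E, F}.
C --> B breaks BCNF: {C}⁺ = {B, C}, so {C} is not a superkey.
But every attribute on its right side ({B}) is prime, and the same holds for every other non-superkey FD, so 3NF still holds.

3NF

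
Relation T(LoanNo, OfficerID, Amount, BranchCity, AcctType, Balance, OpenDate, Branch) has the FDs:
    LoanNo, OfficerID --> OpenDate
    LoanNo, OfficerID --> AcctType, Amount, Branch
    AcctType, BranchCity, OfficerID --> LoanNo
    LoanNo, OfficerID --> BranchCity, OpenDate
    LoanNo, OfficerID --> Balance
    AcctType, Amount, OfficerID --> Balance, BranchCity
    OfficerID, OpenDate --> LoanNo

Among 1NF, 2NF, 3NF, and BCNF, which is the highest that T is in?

BCNF

Candidate keys: {AcctType, Amount, OfficerID}, {AcctType, BranchCity, OfficerID}, {LoanNo, OfficerID}, {OfficerID, OpenDate}. Prime attributes: {AcctType, Amount, BranchCity, LoanNo, OfficerID, OpenDate}.
Every FD has a superkey on the left, so the relation is in BCNF.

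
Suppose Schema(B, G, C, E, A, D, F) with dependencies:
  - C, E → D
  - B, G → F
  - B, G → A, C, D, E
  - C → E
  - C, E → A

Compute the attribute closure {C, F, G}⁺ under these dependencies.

{A, C, D, E, F, G}

Start with {C, F, G}.
C → E applies; add {E} → now {C, E, F, G}.
C, E → A applies; add {A} → now {A, C, E, F, G}.
C, E → D applies; add {D} → now {A, C, D, E, F, G}.
No further FD applies.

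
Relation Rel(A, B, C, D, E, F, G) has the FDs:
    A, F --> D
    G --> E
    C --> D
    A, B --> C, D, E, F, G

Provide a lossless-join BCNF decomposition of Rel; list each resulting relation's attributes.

Candidate key of the original relation: {A, B}.
Within {A, B, C, D, E, F, G}: {A, F}⁺ ∩ {A, B, C, D, E, F, G} = {A, D, F}, not the whole set, so A, F --> D violates BCNF; decompose into {A, D, F} and {A, B, C, E, F, G}.
{A, D, F}: every determinant is a superkey — BCNF.
Within {A, B, C, E, F, G}: {G}⁺ ∩ {A, B, C, E, F, G} = {E, G}, not the whole set, so G --> E violates BCNF; decompose into {E, G} and {A, B, C, F, G}.
{E, G}: every determinant is a superkey — BCNF.
{A, B, C, F, G}: every determinant is a superkey — BCNF.

{A, B, C, F, G}; {A, D, F}; {E, G}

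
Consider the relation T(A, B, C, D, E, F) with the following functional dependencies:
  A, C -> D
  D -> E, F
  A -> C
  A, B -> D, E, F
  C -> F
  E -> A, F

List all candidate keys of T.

Attributes never on any right-hand side: {B} — every candidate key must contain it.
Closure of {A, B} is {A, B, C, D, E, F}, the whole schema; {A, B} is a candidate key.
Closure of {B, D} is {A, B, C, D, E, F}, the whole schema; {B, D} is a candidate key.
Closure of {B, E} is {A, B, C, D, E, F}, the whole schema; {B, E} is a candidate key.
These are minimal and exhaustive — every other superkey contains one of them.

{A, B}, {B, D}, {B, E}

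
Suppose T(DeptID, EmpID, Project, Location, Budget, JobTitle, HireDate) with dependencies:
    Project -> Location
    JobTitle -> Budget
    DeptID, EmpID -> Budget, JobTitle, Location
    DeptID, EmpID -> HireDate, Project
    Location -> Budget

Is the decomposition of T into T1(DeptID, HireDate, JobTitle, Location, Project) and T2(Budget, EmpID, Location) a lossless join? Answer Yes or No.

No

T1 ∩ T2 = {Location}; its closure under F is {Budget, Location}.
T1 ⊄ {Budget, Location} and T2 ⊄ {Budget, Location}, so the split is lossy.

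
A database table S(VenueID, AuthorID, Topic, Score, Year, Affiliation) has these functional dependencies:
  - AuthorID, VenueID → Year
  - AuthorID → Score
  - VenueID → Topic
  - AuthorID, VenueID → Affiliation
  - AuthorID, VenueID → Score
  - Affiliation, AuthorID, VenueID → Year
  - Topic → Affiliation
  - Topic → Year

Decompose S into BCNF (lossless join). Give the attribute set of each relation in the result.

{Affiliation, Topic, Year}; {AuthorID, Score}; {AuthorID, VenueID}; {Topic, VenueID}

Candidate key of the original relation: {AuthorID, VenueID}.
{Affiliation, AuthorID, Score, Topic, VenueID, Year}: {AuthorID} determines {AuthorID, Score} here but is not a superkey — split on AuthorID → Score, giving {AuthorID, Score} and {Affiliation, AuthorID, Topic, VenueID, Year}.
{AuthorID, Score}: every determinant is a superkey — BCNF.
{Affiliation, AuthorID, Topic, VenueID, Year}: {VenueID} determines {Affiliation, Topic, VenueID, Year} here but is not a superkey — split on VenueID → Affiliation, Topic, Year, giving {Affiliation, Topic, VenueID, Year} and {AuthorID, VenueID}.
{Affiliation, Topic, VenueID, Year}: {Topic} determines {Affiliation, Topic, Year} here but is not a superkey — split on Topic → Affiliation, Year, giving {Affiliation, Topic, Year} and {Topic, VenueID}.
{Affiliation, Topic, Year}: every determinant is a superkey — BCNF.
{Topic, VenueID}: every determinant is a superkey — BCNF.
{AuthorID, VenueID}: every determinant is a superkey — BCNF.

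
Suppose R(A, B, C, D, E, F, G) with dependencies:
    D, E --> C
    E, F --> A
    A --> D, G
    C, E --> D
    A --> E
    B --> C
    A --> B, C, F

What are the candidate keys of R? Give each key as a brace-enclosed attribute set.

Closure of {A} is {A, B, C, D, E, F, G}, the whole schema; {A} is a candidate key.
Closure of {E, F} is {A, B, C, D, E, F, G}, the whole schema; {E, F} is a candidate key.
These are minimal and exhaustive — every other superkey contains one of them.

{A}, {E, F}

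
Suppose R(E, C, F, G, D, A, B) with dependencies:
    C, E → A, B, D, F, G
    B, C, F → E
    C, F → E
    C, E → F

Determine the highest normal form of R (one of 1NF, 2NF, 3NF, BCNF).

BCNF

Candidate keys: {C, E}, {C, F}. Prime attributes: {C, E, F}.
Each dependency's left side is a superkey — BCNF holds.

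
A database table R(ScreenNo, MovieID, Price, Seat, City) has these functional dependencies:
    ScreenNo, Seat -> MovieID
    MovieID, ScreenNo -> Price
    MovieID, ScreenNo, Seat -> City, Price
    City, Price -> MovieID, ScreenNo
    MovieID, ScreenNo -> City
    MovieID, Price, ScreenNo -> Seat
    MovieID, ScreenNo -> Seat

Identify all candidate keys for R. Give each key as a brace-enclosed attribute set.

{City, Price}⁺ = {City, MovieID, Price, ScreenNo, Seat} — all of the relation — so {City, Price} is a candidate key.
{MovieID, ScreenNo}⁺ = {City, MovieID, Price, ScreenNo, Seat} — all of the relation — so {MovieID, ScreenNo} is a candidate key.
{ScreenNo, Seat}⁺ = {City, MovieID, Price, ScreenNo, Seat} — all of the relation — so {ScreenNo, Seat} is a candidate key.
Any other superkey properly contains one of these, so there are no further candidate keys.

{City, Price}, {MovieID, ScreenNo}, {ScreenNo, Seat}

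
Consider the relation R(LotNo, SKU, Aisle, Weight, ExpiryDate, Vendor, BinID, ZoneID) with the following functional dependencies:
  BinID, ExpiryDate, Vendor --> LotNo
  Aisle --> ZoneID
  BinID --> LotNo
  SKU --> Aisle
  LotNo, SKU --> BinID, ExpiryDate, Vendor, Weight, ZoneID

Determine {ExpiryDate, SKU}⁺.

Start with {ExpiryDate, SKU}.
SKU --> Aisle applies; add {Aisle} → now {Aisle, ExpiryDate, SKU}.
Aisle --> ZoneID applies; add {ZoneID} → now {Aisle, ExpiryDate, SKU, ZoneID}.
No further FD applies.

{Aisle, ExpiryDate, SKU, ZoneID}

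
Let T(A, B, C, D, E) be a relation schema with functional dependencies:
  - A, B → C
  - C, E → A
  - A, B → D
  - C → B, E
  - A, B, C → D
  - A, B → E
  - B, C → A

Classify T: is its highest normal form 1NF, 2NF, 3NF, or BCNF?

Candidate keys: {A, B}, {C}. Prime attributes: {A, B, C}.
Every FD has a superkey on the left, so the relation is in BCNF.

BCNF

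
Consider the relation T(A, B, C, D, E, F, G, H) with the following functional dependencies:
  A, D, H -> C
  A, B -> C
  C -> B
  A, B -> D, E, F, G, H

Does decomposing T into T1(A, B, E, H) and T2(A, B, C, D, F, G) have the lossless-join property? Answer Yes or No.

Yes

The shared attributes are {A, B} and {A, B}⁺ = {A, B, C, D, E, F, G, H}.
This includes all of T1, so the common attributes are a superkey of T1 — the join is lossless.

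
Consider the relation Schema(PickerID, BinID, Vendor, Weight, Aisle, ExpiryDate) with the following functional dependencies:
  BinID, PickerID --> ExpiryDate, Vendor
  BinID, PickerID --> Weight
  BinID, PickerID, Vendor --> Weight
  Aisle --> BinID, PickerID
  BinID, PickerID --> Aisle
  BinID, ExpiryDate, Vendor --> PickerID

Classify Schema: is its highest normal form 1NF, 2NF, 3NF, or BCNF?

BCNF

Candidate keys: {Aisle}, {BinID, ExpiryDate, Vendor}, {BinID, PickerID}. Prime attributes: {Aisle, BinID, ExpiryDate, PickerID, Vendor}.
Every FD has a superkey on the left, so the relation is in BCNF.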